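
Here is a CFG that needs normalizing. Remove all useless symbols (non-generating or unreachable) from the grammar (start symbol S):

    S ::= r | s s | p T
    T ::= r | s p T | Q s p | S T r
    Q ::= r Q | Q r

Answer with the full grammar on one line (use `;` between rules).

Generating nonterminals: {S, T}.
Reachable from S after that: {S, T}.
Removed useless symbols: {Q} and every production mentioning them.

S ::= r | s s | p T; T ::= r | s p T | S T r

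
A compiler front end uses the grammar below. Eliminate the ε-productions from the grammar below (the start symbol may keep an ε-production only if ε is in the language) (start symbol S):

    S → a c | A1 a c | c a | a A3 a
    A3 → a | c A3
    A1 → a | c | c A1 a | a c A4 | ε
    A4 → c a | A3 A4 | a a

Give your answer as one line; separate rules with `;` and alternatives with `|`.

Nullable nonterminals: {A1}.
ε ∉ L(G), so no ε-production is kept.
Expand every rule over subsets of its nullable positions: A1 → c A1 a gives c A1 a | c a.

S → a c | A1 a c | c a | a A3 a; A3 → a | c A3; A1 → a | c | c A1 a | c a | a c A4; A4 → c a | A3 A4 | a a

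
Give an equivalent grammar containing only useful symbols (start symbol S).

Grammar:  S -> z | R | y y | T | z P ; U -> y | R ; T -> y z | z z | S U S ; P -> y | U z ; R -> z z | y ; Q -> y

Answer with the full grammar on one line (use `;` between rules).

S -> z | R | y y | T | z P; U -> y | R; T -> y z | z z | S U S; P -> y | U z; R -> z z | y

Generating nonterminals: {P, Q, R, S, T, U}.
Reachable from S after that: {P, R, S, T, U}.
Removed useless symbols: {Q} and every production mentioning them.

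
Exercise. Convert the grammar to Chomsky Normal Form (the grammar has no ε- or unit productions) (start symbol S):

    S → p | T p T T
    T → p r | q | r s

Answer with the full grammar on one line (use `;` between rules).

S → p | T Y1; T → X1 X2 | q | X2 X3; X1 → p; X2 → r; X3 → s; Y1 → X1 Y2; Y2 → T T

Introduce a nonterminal for each terminal appearing in a rule of length ≥ 2: X1 → p, X2 → r, X3 → s.
Binarize each right-hand side of length ≥ 3 by chaining fresh nonterminals (Y1, Y2, …): affected rules were S → T X1 T T.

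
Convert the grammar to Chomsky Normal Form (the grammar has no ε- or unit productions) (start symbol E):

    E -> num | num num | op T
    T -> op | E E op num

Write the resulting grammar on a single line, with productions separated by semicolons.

E -> num | X1 X1 | X2 T; T -> op | E Y1; X1 -> num; X2 -> op; Y1 -> E Y2; Y2 -> X2 X1

Introduce a nonterminal for each terminal appearing in a rule of length ≥ 2: X1 → num, X2 → op.
Binarize each right-hand side of length ≥ 3 by chaining fresh nonterminals (Y1, Y2, …): affected rules were T → E E X2 X1.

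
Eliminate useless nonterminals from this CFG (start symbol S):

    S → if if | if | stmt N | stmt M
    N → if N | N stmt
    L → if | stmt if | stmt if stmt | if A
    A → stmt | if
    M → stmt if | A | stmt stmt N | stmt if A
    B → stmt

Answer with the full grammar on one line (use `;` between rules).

Generating nonterminals: {A, B, L, M, S}.
Reachable from S after that: {A, M, S}.
Removed useless symbols: {B, L, N} and every production mentioning them.

S → if if | if | stmt M; A → stmt | if; M → stmt if | A | stmt if A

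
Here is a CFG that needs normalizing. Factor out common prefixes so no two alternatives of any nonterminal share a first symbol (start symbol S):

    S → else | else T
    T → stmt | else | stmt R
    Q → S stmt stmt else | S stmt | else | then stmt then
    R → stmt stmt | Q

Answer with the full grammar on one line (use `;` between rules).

S has alternatives sharing prefix 'else': factor to S → else S' with S' → ε | T.
T has alternatives sharing prefix 'stmt': factor to T → stmt T' with T' → ε | R.
Q has alternatives sharing prefix 'S stmt': factor to Q → S stmt Q' with Q' → stmt else | ε.

S → else S'; T → else | stmt T'; Q → else | then stmt then | S stmt Q'; R → stmt stmt | Q; S' → ε | T; T' → ε | R; Q' → stmt else | ε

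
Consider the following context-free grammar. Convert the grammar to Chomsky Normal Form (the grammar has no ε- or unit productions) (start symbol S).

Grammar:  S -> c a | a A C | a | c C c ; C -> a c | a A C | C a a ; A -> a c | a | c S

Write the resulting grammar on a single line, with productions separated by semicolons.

Introduce a nonterminal for each terminal appearing in a rule of length ≥ 2: X1 → c, X2 → a.
Binarize each right-hand side of length ≥ 3 by chaining fresh nonterminals (Y1, Y2, …): affected rules were S → X2 A C; S → X1 C X1; C → X2 A C; C → C X2 X2.

S -> X1 X2 | X2 Y1 | a | X1 Y2; C -> X2 X1 | X2 Y3 | C Y4; A -> X2 X1 | a | X1 S; X1 -> c; X2 -> a; Y1 -> A C; Y2 -> C X1; Y3 -> A C; Y4 -> X2 X2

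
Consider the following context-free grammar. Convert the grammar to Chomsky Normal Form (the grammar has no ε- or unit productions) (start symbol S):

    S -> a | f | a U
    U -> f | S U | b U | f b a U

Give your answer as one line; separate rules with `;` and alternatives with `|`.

Introduce a nonterminal for each terminal appearing in a rule of length ≥ 2: X1 → a, X2 → b, X3 → f.
Binarize each right-hand side of length ≥ 3 by chaining fresh nonterminals (Y1, Y2, …): affected rules were U → X3 X2 X1 U.

S -> a | f | X1 U; U -> f | S U | X2 U | X3 Y1; X1 -> a; X2 -> b; X3 -> f; Y1 -> X2 Y2; Y2 -> X1 U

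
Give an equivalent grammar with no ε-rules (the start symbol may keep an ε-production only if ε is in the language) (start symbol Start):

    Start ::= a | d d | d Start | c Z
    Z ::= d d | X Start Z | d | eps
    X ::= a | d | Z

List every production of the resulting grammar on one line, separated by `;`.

Start ::= a | d d | d Start | c Z | c; Z ::= d d | X Start Z | X Start | Start Z | Start | d; X ::= a | d | Z

Nullable nonterminals: {X, Z}.
ε ∉ L(G), so no ε-production is kept.
For each production, add variants omitting each subset of nullable occurrences: Start → c Z gives c Z | c. Z → X Start Z gives X Start Z | X Start | Start Z | Start.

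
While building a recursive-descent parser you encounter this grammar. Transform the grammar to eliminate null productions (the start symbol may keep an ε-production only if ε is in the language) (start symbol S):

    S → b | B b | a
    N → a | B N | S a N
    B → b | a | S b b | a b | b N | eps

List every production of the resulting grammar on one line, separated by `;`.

Nullable nonterminals: {B}.
ε ∉ L(G), so no ε-production is kept.

S → b | B b | a; N → a | B N | S a N; B → b | a | S b b | a b | b N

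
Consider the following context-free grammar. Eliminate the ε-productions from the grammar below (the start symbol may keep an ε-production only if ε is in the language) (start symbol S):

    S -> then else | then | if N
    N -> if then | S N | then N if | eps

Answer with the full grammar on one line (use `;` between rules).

Nullable set = {N}.
ε ∉ L(G), so no ε-production is kept.
Add the nullable-subset variants: S → if N gives if N | if. N → S N gives S N | S. N → then N if gives then N if | then if.

S -> then else | then | if N | if; N -> if then | S N | S | then N if | then if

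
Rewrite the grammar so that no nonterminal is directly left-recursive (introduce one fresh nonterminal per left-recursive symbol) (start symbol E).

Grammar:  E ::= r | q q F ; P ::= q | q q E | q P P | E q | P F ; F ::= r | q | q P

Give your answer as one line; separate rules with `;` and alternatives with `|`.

E ::= r | q q F; P ::= q P' | q q E P' | q P P P' | E q P'; F ::= r | q | q P; P' ::= F P' | ε

P is directly left-recursive.
For P: α = {F}, β = {q, q q E, q P P, E q}. Rewrite as P → β P' and P' → α P' | ε.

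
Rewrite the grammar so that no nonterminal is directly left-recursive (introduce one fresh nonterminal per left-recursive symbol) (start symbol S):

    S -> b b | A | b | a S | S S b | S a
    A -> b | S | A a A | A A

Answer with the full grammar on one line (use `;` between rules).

S -> b b S' | A S' | b S' | a S S'; A -> b A' | S A'; S' -> S b S' | a S' | ε; A' -> a A A' | A A' | ε

S, A are directly left-recursive.
For S: α = {S b, a}, β = {b b, A, b, a S}. Rewrite as S → β S' and S' → α S' | ε.
For A: α = {a A, A}, β = {b, S}. Rewrite as A → β A' and A' → α A' | ε.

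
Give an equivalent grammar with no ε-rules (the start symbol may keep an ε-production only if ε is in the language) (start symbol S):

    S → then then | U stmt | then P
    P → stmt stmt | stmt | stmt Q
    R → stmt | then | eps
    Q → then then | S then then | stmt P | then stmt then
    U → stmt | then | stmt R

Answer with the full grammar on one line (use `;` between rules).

S → then then | U stmt | then P; P → stmt stmt | stmt | stmt Q; R → stmt | then; Q → then then | S then then | stmt P | then stmt then; U → stmt | then | stmt R

The nullable symbols are {R}.
ε ∉ L(G), so no ε-production is kept.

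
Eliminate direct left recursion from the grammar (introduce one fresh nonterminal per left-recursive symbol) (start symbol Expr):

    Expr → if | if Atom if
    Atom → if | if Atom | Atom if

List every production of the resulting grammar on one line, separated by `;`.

Directly left-recursive nonterminal: Atom.
For Atom: α = {if}, β = {if, if Atom}. Rewrite as Atom → β Atom1 and Atom1 → α Atom1 | ε.

Expr → if | if Atom if; Atom → if Atom1 | if Atom Atom1; Atom1 → if Atom1 | ε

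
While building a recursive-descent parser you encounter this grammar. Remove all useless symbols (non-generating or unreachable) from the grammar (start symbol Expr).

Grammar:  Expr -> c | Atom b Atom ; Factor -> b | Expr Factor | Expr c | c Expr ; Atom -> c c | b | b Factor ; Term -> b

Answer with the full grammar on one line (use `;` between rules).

Expr -> c | Atom b Atom; Factor -> b | Expr Factor | Expr c | c Expr; Atom -> c c | b | b Factor

Generating nonterminals: {Atom, Expr, Factor, Term}.
Reachable from Expr after that: {Atom, Expr, Factor}.
Removed useless symbols: {Term} and every production mentioning them.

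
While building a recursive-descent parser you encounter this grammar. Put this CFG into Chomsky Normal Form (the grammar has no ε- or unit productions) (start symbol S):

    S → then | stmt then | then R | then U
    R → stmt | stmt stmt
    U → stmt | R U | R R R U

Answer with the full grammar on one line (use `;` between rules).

S → then | X1 X2 | X2 R | X2 U; R → stmt | X1 X1; U → stmt | R U | R Y1; X1 → stmt; X2 → then; Y1 → R Y2; Y2 → R U

Introduce a nonterminal for each terminal appearing in a rule of length ≥ 2: X1 → stmt, X2 → then.
Binarize each right-hand side of length ≥ 3 by chaining fresh nonterminals (Y1, Y2, …): affected rules were U → R R R U.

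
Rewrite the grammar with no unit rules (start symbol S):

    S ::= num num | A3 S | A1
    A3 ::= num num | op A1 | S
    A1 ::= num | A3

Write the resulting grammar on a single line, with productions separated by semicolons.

S ::= num | num num | A3 S | op A1; A3 ::= num | num num | A3 S | op A1; A1 ::= num | num num | A3 S | op A1

Unit pairs: A1 ⇒* {A3, S}; A3 ⇒* {A1, S}; S ⇒* {A1, A3}.
For each unit pair (A, B), copy every non-unit production of B to A, then drop all unit productions.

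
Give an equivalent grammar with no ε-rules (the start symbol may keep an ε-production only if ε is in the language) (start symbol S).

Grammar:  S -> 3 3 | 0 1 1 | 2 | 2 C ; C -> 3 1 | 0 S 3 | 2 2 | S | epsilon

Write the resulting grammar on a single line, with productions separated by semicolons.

Nullable set = {C}.
ε ∉ L(G), so no ε-production is kept.

S -> 3 3 | 0 1 1 | 2 | 2 C; C -> 3 1 | 0 S 3 | 2 2 | S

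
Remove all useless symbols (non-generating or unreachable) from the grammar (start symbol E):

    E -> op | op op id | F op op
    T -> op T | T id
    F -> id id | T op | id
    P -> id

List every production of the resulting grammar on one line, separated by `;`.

E -> op | op op id | F op op; F -> id id | id

Generating nonterminals: {E, F, P}.
Reachable from E after that: {E, F}.
Removed useless symbols: {P, T} and every production mentioning them.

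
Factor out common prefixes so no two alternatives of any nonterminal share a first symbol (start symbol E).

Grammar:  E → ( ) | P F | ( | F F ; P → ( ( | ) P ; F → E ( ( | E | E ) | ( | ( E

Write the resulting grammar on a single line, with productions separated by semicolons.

E has alternatives sharing prefix '(': factor to E → ( E' with E' → ) | ε.
F has alternatives sharing prefix 'E': factor to F → E F' with F' → ( ( | ε | ).
F has alternatives sharing prefix '(': factor to F → ( F'' with F'' → ε | E.

E → P F | F F | ( E'; P → ( ( | ) P; F → E F' | ( F''; E' → ) | ε; F' → ( ( | ε | ); F'' → ε | E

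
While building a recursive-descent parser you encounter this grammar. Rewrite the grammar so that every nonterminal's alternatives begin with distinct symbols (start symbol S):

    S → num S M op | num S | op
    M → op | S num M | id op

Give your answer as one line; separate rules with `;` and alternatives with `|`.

S has alternatives sharing prefix 'num S': factor to S → num S S' with S' → M op | ε.

S → op | num S S'; M → op | S num M | id op; S' → M op | ε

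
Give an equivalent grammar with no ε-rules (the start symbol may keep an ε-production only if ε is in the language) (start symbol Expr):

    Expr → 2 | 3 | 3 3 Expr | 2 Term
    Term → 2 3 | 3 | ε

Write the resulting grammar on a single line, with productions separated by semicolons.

Expr → 2 | 3 | 3 3 Expr | 2 Term; Term → 2 3 | 3

The nullable symbols are {Term}.
ε ∉ L(G), so no ε-production is kept.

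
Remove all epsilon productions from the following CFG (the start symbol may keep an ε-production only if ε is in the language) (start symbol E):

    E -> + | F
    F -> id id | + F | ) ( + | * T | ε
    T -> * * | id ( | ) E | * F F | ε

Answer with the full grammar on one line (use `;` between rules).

Nullable set = {E, F, T}.
ε ∈ L(G) since E is nullable, so keep E → ε.
Expand every rule over subsets of its nullable positions: F → + F gives + F | +. F → * T gives * T | *. T → ) E gives ) E | ). T → * F F gives * F F | * F | *.

E -> + | F | ε; F -> id id | + F | + | ) ( + | * T | *; T -> * * | id ( | ) E | ) | * F F | * F | *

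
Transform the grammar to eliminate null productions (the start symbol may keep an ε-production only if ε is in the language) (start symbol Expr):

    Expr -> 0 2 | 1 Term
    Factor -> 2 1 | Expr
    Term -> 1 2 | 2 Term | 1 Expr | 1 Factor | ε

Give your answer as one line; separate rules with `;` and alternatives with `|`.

Expr -> 0 2 | 1 Term | 1; Factor -> 2 1 | Expr; Term -> 1 2 | 2 Term | 2 | 1 Expr | 1 Factor

The nullable symbols are {Term}.
ε ∉ L(G), so no ε-production is kept.
Add the nullable-subset variants: Expr → 1 Term gives 1 Term | 1. Term → 2 Term gives 2 Term | 2.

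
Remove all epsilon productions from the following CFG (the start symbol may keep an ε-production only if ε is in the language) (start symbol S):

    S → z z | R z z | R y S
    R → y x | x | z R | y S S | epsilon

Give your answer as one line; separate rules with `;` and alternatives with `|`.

S → z z | R z z | R y S | y S; R → y x | x | z R | z | y S S

The nullable symbols are {R}.
ε ∉ L(G), so no ε-production is kept.
Expand every rule over subsets of its nullable positions: S → R y S gives R y S | y S. R → z R gives z R | z.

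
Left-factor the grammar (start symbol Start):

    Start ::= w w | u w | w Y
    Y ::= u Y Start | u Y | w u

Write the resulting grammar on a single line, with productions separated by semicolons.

Start ::= u w | w Start1; Y ::= w u | u Y Y1; Start1 ::= w | Y; Y1 ::= Start | eps

Start has alternatives sharing prefix 'w': factor to Start → w Start1 with Start1 → w | Y.
Y has alternatives sharing prefix 'u Y': factor to Y → u Y Y1 with Y1 → Start | ε.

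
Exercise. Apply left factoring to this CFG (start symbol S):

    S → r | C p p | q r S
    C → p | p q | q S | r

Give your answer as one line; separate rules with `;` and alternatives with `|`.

S → r | C p p | q r S; C → q S | r | p C'; C' → ε | q

C has alternatives sharing prefix 'p': factor to C → p C' with C' → ε | q.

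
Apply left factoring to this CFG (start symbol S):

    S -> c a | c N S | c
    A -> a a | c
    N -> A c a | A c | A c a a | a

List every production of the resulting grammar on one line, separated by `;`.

S has alternatives sharing prefix 'c': factor to S → c S' with S' → a | N S | ε.
N has alternatives sharing prefix 'A c': factor to N → A c N' with N' → a | ε | a a.
N' has alternatives sharing prefix 'a': factor to N' → a N'' with N'' → ε | a.

S -> c S'; A -> a a | c; N -> a | A c N'; S' -> a | N S | ε; N' -> ε | a N''; N'' -> ε | a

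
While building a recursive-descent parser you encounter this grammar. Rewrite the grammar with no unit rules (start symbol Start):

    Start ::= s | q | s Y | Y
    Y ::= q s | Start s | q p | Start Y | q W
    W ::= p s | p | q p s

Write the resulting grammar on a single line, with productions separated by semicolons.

Start ::= s | q | s Y | q s | Start s | q p | Start Y | q W; Y ::= q s | Start s | q p | Start Y | q W; W ::= p s | p | q p s

Unit pairs: Start ⇒* {Y}.
For every A with A ⇒* B via unit rules, add B's non-unit alternatives to A; then delete every rule of the form X → Y.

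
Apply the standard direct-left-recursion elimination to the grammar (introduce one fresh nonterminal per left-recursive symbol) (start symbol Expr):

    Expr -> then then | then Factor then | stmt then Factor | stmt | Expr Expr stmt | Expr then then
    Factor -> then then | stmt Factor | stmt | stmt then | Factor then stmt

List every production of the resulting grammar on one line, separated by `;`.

Expr -> then then Expr1 | then Factor then Expr1 | stmt then Factor Expr1 | stmt Expr1; Factor -> then then Factor1 | stmt Factor Factor1 | stmt Factor1 | stmt then Factor1; Expr1 -> Expr stmt Expr1 | then then Expr1 | ε; Factor1 -> then stmt Factor1 | ε

Directly left-recursive nonterminals: Expr, Factor.
For Expr: α = {Expr stmt, then then}, β = {then then, then Factor then, stmt then Factor, stmt}. Rewrite as Expr → β Expr1 and Expr1 → α Expr1 | ε.
For Factor: α = {then stmt}, β = {then then, stmt Factor, stmt, stmt then}. Rewrite as Factor → β Factor1 and Factor1 → α Factor1 | ε.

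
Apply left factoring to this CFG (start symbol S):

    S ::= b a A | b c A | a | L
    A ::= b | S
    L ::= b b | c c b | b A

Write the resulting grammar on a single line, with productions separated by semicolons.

S has alternatives sharing prefix 'b': factor to S → b S' with S' → a A | c A.
L has alternatives sharing prefix 'b': factor to L → b L' with L' → b | A.

S ::= a | L | b S'; A ::= b | S; L ::= c c b | b L'; S' ::= a A | c A; L' ::= b | A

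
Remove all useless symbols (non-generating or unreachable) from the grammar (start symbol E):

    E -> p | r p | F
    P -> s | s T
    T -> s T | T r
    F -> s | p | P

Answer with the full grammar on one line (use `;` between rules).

Generating nonterminals: {E, F, P}.
Reachable from E after that: {E, F, P}.
Removed useless symbols: {T} and every production mentioning them.

E -> p | r p | F; P -> s; F -> s | p | P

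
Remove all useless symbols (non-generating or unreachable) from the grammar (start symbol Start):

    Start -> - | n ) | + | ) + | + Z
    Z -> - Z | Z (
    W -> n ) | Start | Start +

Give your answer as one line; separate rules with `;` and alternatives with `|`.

Generating nonterminals: {Start, W}.
Reachable from Start after that: {Start}.
Removed useless symbols: {W, Z} and every production mentioning them.

Start -> - | n ) | + | ) +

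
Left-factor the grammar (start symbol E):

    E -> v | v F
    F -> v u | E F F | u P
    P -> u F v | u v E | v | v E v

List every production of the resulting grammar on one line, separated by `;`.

E has alternatives sharing prefix 'v': factor to E → v E' with E' → ε | F.
P has alternatives sharing prefix 'u': factor to P → u P' with P' → F v | v E.
P has alternatives sharing prefix 'v': factor to P → v P'' with P'' → ε | E v.

E -> v E'; F -> v u | E F F | u P; P -> u P' | v P''; E' -> ε | F; P' -> F v | v E; P'' -> ε | E v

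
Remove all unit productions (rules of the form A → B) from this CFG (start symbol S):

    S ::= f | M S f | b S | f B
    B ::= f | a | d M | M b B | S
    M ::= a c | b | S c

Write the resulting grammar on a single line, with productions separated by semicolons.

Unit pairs: B ⇒* {S}.
Replace each nonterminal's rules with the union of the non-unit rules of every nonterminal it unit-derives.

S ::= f | M S f | b S | f B; B ::= f | a | d M | M b B | M S f | b S | f B; M ::= a c | b | S c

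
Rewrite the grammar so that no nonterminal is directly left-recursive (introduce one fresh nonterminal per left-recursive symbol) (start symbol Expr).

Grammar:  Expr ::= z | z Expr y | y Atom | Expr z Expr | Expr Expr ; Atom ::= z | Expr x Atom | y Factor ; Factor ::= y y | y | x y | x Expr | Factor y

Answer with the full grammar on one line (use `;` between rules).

Directly left-recursive nonterminals: Expr, Factor.
For Expr: α = {z Expr, Expr}, β = {z, z Expr y, y Atom}. Rewrite as Expr → β Expr1 and Expr1 → α Expr1 | ε.
For Factor: α = {y}, β = {y y, y, x y, x Expr}. Rewrite as Factor → β Factor1 and Factor1 → α Factor1 | ε.

Expr ::= z Expr1 | z Expr y Expr1 | y Atom Expr1; Atom ::= z | Expr x Atom | y Factor; Factor ::= y y Factor1 | y Factor1 | x y Factor1 | x Expr Factor1; Expr1 ::= z Expr Expr1 | Expr Expr1 | eps; Factor1 ::= y Factor1 | eps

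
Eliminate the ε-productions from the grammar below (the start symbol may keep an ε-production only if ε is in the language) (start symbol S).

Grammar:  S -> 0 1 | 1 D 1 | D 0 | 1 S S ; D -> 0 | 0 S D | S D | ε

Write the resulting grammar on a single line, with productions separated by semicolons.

S -> 0 1 | 1 D 1 | 1 1 | D 0 | 0 | 1 S S; D -> 0 | 0 S D | 0 S | S D | S

Nullable set = {D}.
ε ∉ L(G), so no ε-production is kept.
Add the nullable-subset variants: S → 1 D 1 gives 1 D 1 | 1 1. S → D 0 gives D 0 | 0. D → 0 S D gives 0 S D | 0 S. D → S D gives S D | S.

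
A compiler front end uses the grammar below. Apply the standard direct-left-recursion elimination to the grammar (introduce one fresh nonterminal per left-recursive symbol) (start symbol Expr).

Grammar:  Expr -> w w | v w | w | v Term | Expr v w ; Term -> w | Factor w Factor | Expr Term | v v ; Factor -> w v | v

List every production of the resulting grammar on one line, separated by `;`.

Expr is directly left-recursive.
For Expr: α = {v w}, β = {w w, v w, w, v Term}. Rewrite as Expr → β Expr1 and Expr1 → α Expr1 | ε.

Expr -> w w Expr1 | v w Expr1 | w Expr1 | v Term Expr1; Term -> w | Factor w Factor | Expr Term | v v; Factor -> w v | v; Expr1 -> v w Expr1 | ε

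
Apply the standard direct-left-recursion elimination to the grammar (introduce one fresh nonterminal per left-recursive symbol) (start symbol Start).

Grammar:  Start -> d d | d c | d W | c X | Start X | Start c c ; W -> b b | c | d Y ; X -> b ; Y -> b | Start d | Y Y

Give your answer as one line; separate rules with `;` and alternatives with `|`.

Start -> d d Start1 | d c Start1 | d W Start1 | c X Start1; W -> b b | c | d Y; X -> b; Y -> b Y1 | Start d Y1; Start1 -> X Start1 | c c Start1 | ε; Y1 -> Y Y1 | ε

Left recursion appears on Start, Y.
For Start: α = {X, c c}, β = {d d, d c, d W, c X}. Rewrite as Start → β Start1 and Start1 → α Start1 | ε.
For Y: α = {Y}, β = {b, Start d}. Rewrite as Y → β Y1 and Y1 → α Y1 | ε.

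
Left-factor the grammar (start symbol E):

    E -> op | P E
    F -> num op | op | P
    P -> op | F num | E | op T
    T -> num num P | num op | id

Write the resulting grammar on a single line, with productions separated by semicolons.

E -> op | P E; F -> num op | op | P; P -> F num | E | op P'; T -> id | num T'; P' -> eps | T; T' -> num P | op

P has alternatives sharing prefix 'op': factor to P → op P' with P' → ε | T.
T has alternatives sharing prefix 'num': factor to T → num T' with T' → num P | op.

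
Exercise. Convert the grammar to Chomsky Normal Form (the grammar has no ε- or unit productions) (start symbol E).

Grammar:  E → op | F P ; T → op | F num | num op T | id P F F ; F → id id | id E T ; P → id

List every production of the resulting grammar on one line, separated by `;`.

Introduce a nonterminal for each terminal appearing in a rule of length ≥ 2: X1 → num, X2 → op, X3 → id.
Binarize each right-hand side of length ≥ 3 by chaining fresh nonterminals (Y1, Y2, …): affected rules were T → X1 X2 T; T → X3 P F F; F → X3 E T.

E → op | F P; T → op | F X1 | X1 Y1 | X3 Y2; F → X3 X3 | X3 Y4; P → id; X1 → num; X2 → op; X3 → id; Y1 → X2 T; Y2 → P Y3; Y3 → F F; Y4 → E T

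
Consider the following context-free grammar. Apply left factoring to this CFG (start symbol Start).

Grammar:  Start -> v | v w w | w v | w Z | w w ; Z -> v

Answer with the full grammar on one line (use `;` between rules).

Start has alternatives sharing prefix 'w': factor to Start → w Start1 with Start1 → v | Z | w.
Start has alternatives sharing prefix 'v': factor to Start → v Start2 with Start2 → ε | w w.

Start -> w Start1 | v Start2; Z -> v; Start1 -> v | Z | w; Start2 -> ε | w w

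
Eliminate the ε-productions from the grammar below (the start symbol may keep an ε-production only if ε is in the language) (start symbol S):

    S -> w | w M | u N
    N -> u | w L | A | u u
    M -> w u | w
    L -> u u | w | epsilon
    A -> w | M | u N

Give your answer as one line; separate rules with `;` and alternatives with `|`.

The nullable symbols are {L}.
ε ∉ L(G), so no ε-production is kept.
For each production, add variants omitting each subset of nullable occurrences: N → w L gives w L | w.

S -> w | w M | u N; N -> u | w L | w | A | u u; M -> w u | w; L -> u u | w; A -> w | M | u N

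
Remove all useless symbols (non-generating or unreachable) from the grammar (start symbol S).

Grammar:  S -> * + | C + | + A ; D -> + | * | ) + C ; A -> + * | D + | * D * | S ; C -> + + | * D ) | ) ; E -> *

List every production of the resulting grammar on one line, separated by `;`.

S -> * + | C + | + A; D -> + | * | ) + C; A -> + * | D + | * D * | S; C -> + + | * D ) | )

Generating nonterminals: {A, C, D, E, S}.
Reachable from S after that: {A, C, D, S}.
Removed useless symbols: {E} and every production mentioning them.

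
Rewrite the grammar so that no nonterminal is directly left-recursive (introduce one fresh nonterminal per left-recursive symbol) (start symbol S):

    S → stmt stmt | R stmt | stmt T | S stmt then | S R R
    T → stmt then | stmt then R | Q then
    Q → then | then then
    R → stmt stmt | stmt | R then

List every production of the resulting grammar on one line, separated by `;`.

S → stmt stmt S' | R stmt S' | stmt T S'; T → stmt then | stmt then R | Q then; Q → then | then then; R → stmt stmt R' | stmt R'; S' → stmt then S' | R R S' | ε; R' → then R' | ε

Left recursion appears on S, R.
For S: α = {stmt then, R R}, β = {stmt stmt, R stmt, stmt T}. Rewrite as S → β S' and S' → α S' | ε.
For R: α = {then}, β = {stmt stmt, stmt}. Rewrite as R → β R' and R' → α R' | ε.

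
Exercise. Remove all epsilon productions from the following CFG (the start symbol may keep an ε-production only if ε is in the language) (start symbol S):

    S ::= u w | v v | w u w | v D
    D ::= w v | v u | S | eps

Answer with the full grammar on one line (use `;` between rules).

Nullable set = {D}.
ε ∉ L(G), so no ε-production is kept.
Add the nullable-subset variants: S → v D gives v D | v.

S ::= u w | v v | w u w | v D | v; D ::= w v | v u | S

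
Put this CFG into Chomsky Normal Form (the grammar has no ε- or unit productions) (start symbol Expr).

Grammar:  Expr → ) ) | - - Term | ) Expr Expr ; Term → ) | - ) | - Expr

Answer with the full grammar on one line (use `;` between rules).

Expr → X1 X1 | X2 Y1 | X1 Y2; Term → ) | X2 X1 | X2 Expr; X1 → ); X2 → -; Y1 → X2 Term; Y2 → Expr Expr

Introduce a nonterminal for each terminal appearing in a rule of length ≥ 2: X1 → ), X2 → -.
Binarize each right-hand side of length ≥ 3 by chaining fresh nonterminals (Y1, Y2, …): affected rules were Expr → X2 X2 Term; Expr → X1 Expr Expr.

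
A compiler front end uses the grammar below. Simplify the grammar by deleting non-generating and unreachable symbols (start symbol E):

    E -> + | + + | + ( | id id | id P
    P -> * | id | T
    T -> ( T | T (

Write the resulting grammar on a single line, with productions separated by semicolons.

Generating nonterminals: {E, P}.
Reachable from E after that: {E, P}.
Removed useless symbols: {T} and every production mentioning them.

E -> + | + + | + ( | id id | id P; P -> * | id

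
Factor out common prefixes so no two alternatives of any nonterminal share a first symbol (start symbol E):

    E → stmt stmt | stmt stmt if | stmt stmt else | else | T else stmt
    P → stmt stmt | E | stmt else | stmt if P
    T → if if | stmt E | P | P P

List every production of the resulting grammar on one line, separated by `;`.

E has alternatives sharing prefix 'stmt stmt': factor to E → stmt stmt E' with E' → ε | if | else.
P has alternatives sharing prefix 'stmt': factor to P → stmt P' with P' → stmt | else | if P.
T has alternatives sharing prefix 'P': factor to T → P T' with T' → ε | P.

E → else | T else stmt | stmt stmt E'; P → E | stmt P'; T → if if | stmt E | P T'; E' → ε | if | else; P' → stmt | else | if P; T' → ε | P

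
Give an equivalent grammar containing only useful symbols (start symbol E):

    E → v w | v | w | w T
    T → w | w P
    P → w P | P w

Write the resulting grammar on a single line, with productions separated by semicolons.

Generating nonterminals: {E, T}.
Reachable from E after that: {E, T}.
Removed useless symbols: {P} and every production mentioning them.

E → v w | v | w | w T; T → w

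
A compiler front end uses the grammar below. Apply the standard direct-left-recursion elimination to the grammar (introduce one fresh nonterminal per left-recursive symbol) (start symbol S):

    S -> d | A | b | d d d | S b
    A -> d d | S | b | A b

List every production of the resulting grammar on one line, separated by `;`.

Left recursion appears on S, A.
For S: α = {b}, β = {d, A, b, d d d}. Rewrite as S → β S' and S' → α S' | ε.
For A: α = {b}, β = {d d, S, b}. Rewrite as A → β A' and A' → α A' | ε.

S -> d S' | A S' | b S' | d d d S'; A -> d d A' | S A' | b A'; S' -> b S' | ε; A' -> b A' | ε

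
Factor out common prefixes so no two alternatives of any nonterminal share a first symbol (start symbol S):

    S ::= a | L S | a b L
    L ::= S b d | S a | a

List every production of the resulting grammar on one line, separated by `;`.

S has alternatives sharing prefix 'a': factor to S → a S' with S' → ε | b L.
L has alternatives sharing prefix 'S': factor to L → S L' with L' → b d | a.

S ::= L S | a S'; L ::= a | S L'; S' ::= ε | b L; L' ::= b d | a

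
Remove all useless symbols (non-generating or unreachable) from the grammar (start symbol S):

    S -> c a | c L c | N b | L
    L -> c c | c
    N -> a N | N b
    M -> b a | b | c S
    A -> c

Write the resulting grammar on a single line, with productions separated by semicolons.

Generating nonterminals: {A, L, M, S}.
Reachable from S after that: {L, S}.
Removed useless symbols: {A, M, N} and every production mentioning them.

S -> c a | c L c | L; L -> c c | c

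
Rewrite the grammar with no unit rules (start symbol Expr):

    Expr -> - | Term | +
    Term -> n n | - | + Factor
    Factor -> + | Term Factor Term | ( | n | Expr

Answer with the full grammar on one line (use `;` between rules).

Expr -> n n | - | + Factor | +; Term -> n n | - | + Factor; Factor -> n n | - | + Factor | + | Term Factor Term | ( | n

Unit pairs: Expr ⇒* {Term}; Factor ⇒* {Expr, Term}.
Replace each nonterminal's rules with the union of the non-unit rules of every nonterminal it unit-derives.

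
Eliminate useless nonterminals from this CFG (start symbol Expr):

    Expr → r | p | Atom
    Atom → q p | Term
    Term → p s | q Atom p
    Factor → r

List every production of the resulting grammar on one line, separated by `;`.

Generating nonterminals: {Atom, Expr, Factor, Term}.
Reachable from Expr after that: {Atom, Expr, Term}.
Removed useless symbols: {Factor} and every production mentioning them.

Expr → r | p | Atom; Atom → q p | Term; Term → p s | q Atom p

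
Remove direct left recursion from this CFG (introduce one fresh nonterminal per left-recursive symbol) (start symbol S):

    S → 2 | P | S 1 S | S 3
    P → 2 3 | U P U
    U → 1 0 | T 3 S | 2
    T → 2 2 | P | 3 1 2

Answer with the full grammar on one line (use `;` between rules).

Left recursion appears on S.
For S: α = {1 S, 3}, β = {2, P}. Rewrite as S → β S' and S' → α S' | ε.

S → 2 S' | P S'; P → 2 3 | U P U; U → 1 0 | T 3 S | 2; T → 2 2 | P | 3 1 2; S' → 1 S S' | 3 S' | ε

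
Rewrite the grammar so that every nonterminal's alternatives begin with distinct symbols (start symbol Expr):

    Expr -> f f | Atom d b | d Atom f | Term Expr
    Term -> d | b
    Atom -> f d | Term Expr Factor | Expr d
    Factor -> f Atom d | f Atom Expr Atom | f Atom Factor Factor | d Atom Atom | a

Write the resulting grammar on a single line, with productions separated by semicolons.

Expr -> f f | Atom d b | d Atom f | Term Expr; Term -> d | b; Atom -> f d | Term Expr Factor | Expr d; Factor -> d Atom Atom | a | f Atom Factor1; Factor1 -> d | Expr Atom | Factor Factor

Factor has alternatives sharing prefix 'f Atom': factor to Factor → f Atom Factor1 with Factor1 → d | Expr Atom | Factor Factor.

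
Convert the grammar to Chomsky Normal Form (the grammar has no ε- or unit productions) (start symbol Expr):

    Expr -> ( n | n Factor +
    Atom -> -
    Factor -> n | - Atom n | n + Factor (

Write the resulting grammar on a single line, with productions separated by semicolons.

Expr -> X1 X2 | X2 Y1; Atom -> -; Factor -> n | X4 Y2 | X2 Y3; X1 -> (; X2 -> n; X3 -> +; X4 -> -; Y1 -> Factor X3; Y2 -> Atom X2; Y3 -> X3 Y4; Y4 -> Factor X1

Introduce a nonterminal for each terminal appearing in a rule of length ≥ 2: X1 → (, X2 → n, X3 → +, X4 → -.
Binarize each right-hand side of length ≥ 3 by chaining fresh nonterminals (Y1, Y2, …): affected rules were Expr → X2 Factor X3; Factor → X4 Atom X2; Factor → X2 X3 Factor X1.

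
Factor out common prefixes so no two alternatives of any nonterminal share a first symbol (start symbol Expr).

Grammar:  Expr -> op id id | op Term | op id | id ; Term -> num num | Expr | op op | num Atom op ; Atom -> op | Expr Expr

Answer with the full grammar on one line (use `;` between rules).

Expr -> id | op Expr1; Term -> Expr | op op | num Term1; Atom -> op | Expr Expr; Expr1 -> Term | id Expr11; Term1 -> num | Atom op; Expr11 -> id | ε

Expr has alternatives sharing prefix 'op': factor to Expr → op Expr1 with Expr1 → id id | Term | id.
Term has alternatives sharing prefix 'num': factor to Term → num Term1 with Term1 → num | Atom op.
Expr1 has alternatives sharing prefix 'id': factor to Expr1 → id Expr11 with Expr11 → id | ε.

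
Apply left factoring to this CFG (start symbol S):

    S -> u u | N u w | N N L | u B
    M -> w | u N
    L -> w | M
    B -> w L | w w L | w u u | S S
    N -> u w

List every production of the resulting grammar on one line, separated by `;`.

S -> u S' | N S''; M -> w | u N; L -> w | M; B -> S S | w B'; N -> u w; S' -> u | B; S'' -> u w | N L; B' -> L | w L | u u

S has alternatives sharing prefix 'u': factor to S → u S' with S' → u | B.
S has alternatives sharing prefix 'N': factor to S → N S'' with S'' → u w | N L.
B has alternatives sharing prefix 'w': factor to B → w B' with B' → L | w L | u u.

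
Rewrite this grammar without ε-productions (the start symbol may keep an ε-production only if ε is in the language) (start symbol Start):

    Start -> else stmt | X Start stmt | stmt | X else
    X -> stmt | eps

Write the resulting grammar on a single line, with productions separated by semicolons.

Start -> else stmt | X Start stmt | Start stmt | stmt | X else | else; X -> stmt

The nullable symbols are {X}.
ε ∉ L(G), so no ε-production is kept.
Add the nullable-subset variants: Start → X Start stmt gives X Start stmt | Start stmt. Start → X else gives X else | else.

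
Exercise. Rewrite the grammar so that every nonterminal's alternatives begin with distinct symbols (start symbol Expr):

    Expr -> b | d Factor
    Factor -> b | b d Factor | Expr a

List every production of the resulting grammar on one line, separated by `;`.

Expr -> b | d Factor; Factor -> Expr a | b Factor1; Factor1 -> ε | d Factor

Factor has alternatives sharing prefix 'b': factor to Factor → b Factor1 with Factor1 → ε | d Factor.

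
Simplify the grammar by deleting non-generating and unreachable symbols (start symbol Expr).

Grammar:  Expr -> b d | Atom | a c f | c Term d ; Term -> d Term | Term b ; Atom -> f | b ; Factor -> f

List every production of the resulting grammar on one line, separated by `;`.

Expr -> b d | Atom | a c f; Atom -> f | b

Generating nonterminals: {Atom, Expr, Factor}.
Reachable from Expr after that: {Atom, Expr}.
Removed useless symbols: {Factor, Term} and every production mentioning them.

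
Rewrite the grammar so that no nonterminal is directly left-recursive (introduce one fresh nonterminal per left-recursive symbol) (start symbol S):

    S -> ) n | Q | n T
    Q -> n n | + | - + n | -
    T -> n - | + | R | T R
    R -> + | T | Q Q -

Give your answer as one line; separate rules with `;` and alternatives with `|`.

S -> ) n | Q | n T; Q -> n n | + | - + n | -; T -> n - T' | + T' | R T'; R -> + | T | Q Q -; T' -> R T' | ε

T is directly left-recursive.
For T: α = {R}, β = {n -, +, R}. Rewrite as T → β T' and T' → α T' | ε.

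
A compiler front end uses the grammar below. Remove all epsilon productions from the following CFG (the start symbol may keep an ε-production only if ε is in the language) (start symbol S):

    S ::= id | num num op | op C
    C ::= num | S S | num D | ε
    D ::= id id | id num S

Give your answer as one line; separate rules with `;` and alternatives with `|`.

Nullable set = {C}.
ε ∉ L(G), so no ε-production is kept.
For each production, add variants omitting each subset of nullable occurrences: S → op C gives op C | op.

S ::= id | num num op | op C | op; C ::= num | S S | num D; D ::= id id | id num S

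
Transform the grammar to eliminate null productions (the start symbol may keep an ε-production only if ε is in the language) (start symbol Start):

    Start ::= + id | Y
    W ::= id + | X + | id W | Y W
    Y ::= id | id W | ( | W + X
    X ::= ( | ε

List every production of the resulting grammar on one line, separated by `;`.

Nullable nonterminals: {X}.
ε ∉ L(G), so no ε-production is kept.
Add the nullable-subset variants: W → X + gives X + | +. Y → W + X gives W + X | W +.

Start ::= + id | Y; W ::= id + | X + | + | id W | Y W; Y ::= id | id W | ( | W + X | W +; X ::= (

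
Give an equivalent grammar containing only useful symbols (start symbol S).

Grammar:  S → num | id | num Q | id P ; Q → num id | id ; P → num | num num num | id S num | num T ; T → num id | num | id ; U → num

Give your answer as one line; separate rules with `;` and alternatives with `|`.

S → num | id | num Q | id P; Q → num id | id; P → num | num num num | id S num | num T; T → num id | num | id

Generating nonterminals: {P, Q, S, T, U}.
Reachable from S after that: {P, Q, S, T}.
Removed useless symbols: {U} and every production mentioning them.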